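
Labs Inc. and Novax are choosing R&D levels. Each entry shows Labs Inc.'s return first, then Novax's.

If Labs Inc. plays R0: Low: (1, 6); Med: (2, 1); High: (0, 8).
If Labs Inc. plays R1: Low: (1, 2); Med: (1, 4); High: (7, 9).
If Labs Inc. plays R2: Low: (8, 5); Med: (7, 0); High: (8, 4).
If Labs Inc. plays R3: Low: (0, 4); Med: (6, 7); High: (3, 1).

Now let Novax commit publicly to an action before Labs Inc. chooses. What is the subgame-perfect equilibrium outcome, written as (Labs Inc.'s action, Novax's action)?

(R2, Low)

Work backward from Labs Inc.'s decision.
- Low: BR = R2, leader payoff 5.
- Med: BR = R2, leader payoff 0.
- High: BR = R2, leader payoff 4.
Among 5, 0, 4, the best is 5 at Low. Subgame-perfect outcome: (R2, Low) with payoffs (8, 5).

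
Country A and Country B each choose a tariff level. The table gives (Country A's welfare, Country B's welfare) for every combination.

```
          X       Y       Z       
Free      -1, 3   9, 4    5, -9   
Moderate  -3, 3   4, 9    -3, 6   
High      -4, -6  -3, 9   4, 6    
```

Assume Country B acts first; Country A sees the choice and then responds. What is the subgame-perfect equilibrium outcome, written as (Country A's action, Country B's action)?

(Free, Y)

Solve by backward induction (Country B leads).
- X: Country A compares -1, -3, -4 and picks Free; Country B would get 3.
- Y: Country A compares 9, 4, -3 and picks Free; Country B would get 4.
- Z: Country A compares 5, -3, 4 and picks Free; Country B would get -9.
Among 3, 4, -9, the best is 4 at Y. Subgame-perfect outcome: (Free, Y) with payoffs (9, 4).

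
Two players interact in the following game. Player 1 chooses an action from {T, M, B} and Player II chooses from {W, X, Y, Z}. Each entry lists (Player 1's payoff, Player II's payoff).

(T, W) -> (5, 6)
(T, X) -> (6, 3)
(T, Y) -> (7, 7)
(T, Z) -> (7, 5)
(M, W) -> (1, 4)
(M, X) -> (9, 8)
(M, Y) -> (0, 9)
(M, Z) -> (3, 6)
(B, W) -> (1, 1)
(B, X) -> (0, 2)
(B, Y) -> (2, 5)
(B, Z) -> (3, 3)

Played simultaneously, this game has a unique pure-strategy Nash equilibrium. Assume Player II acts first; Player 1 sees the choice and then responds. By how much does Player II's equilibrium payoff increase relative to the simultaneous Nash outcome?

Solve by backward induction (Player II leads).
- W: BR = T, leader payoff 6.
- X: BR = M, leader payoff 8.
- Y: BR = T, leader payoff 7.
- Z: BR = T, leader payoff 5.
Among 6, 8, 7, 5, the best is 8 at X. Subgame-perfect outcome: (M, X) with payoffs (9, 8).
Now find the simultaneous Nash equilibrium.
Player 1's best replies: W→T; X→M; Y→T; Z→T.
Player II's best replies: T→Y; M→Y; B→Y.
The unique mutual best reply is (T, Y), giving (7, 7).
Player II's commitment gain: 8 − 7 = 1.

1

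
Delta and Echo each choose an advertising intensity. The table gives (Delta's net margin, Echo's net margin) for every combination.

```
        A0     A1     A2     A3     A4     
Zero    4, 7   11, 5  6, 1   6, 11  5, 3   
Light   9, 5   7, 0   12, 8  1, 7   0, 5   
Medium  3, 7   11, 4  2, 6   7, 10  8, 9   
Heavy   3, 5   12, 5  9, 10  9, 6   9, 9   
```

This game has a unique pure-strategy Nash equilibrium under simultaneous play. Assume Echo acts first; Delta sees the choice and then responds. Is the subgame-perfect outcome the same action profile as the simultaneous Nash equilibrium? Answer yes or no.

no

Delta best-responds to each possible Echo move:
- A0: BR = Light, leader payoff 5.
- A1: BR = Heavy, leader payoff 5.
- A2: BR = Light, leader payoff 8.
- A3: BR = Heavy, leader payoff 6.
- A4: BR = Heavy, leader payoff 9.
Echo's induced payoffs are 5, 5, 8, 6, 9, so Echo commits to A4. Subgame-perfect outcome: (Heavy, A4) with payoffs (9, 9).
For the simultaneous game, intersect best replies.
Delta's best replies: A0→Light; A1→Heavy; A2→Light; A3→Heavy; A4→Heavy.
Echo's best replies: Zero→A3; Light→A2; Medium→A3; Heavy→A2.
The unique mutual best reply is (Light, A2), giving (12, 8).
Sequential outcome (Heavy, A4) differs from the Nash profile (Light, A2).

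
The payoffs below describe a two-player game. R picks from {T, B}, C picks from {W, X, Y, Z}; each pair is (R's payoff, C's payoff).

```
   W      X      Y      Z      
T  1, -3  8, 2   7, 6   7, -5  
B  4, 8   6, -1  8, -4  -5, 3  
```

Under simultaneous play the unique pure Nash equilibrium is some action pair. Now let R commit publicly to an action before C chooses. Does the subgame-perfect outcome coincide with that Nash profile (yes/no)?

Solve by backward induction (R leads).
- T: BR = Y, leader payoff 7.
- B: BR = W, leader payoff 4.
R's induced payoffs are 7, 4, so R commits to T. Subgame-perfect outcome: (T, Y) with payoffs (7, 6).
Under simultaneous play:
R's best replies: W→B; X→T; Y→B; Z→T.
C's best replies: T→Y; B→W.
Only (B, W) has each player best-responding; Nash payoffs (4, 8).
Sequential outcome (T, Y) differs from the Nash profile (B, W).

no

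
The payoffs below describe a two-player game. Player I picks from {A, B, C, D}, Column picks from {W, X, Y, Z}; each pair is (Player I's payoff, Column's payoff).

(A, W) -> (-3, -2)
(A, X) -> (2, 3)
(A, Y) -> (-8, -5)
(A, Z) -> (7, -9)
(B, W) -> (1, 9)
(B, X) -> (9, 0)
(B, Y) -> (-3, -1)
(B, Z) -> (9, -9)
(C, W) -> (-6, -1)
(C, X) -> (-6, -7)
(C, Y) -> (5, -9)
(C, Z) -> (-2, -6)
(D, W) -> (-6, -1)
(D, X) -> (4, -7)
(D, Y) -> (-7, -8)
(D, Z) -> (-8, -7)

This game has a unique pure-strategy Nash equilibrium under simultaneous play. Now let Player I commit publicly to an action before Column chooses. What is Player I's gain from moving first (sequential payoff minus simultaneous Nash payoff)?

1

Solve by backward induction (Player I leads).
- A: Column compares -2, 3, -5, -9 and picks X; Player I would get 2.
- B: Column compares 9, 0, -1, -9 and picks W; Player I would get 1.
- C: Column compares -1, -7, -9, -6 and picks W; Player I would get -6.
- D: Column compares -1, -7, -8, -7 and picks W; Player I would get -6.
Maximizing over 2, 1, -6, -6, Player I chooses A. Subgame-perfect outcome: (A, X) with payoffs (2, 3).
Now find the simultaneous Nash equilibrium.
Player I's best replies: W→B; X→B; Y→C; Z→B.
Column's best replies: A→X; B→W; C→W; D→W.
The unique mutual best reply is (B, W), giving (1, 9).
Player I's commitment gain: 2 − 1 = 1.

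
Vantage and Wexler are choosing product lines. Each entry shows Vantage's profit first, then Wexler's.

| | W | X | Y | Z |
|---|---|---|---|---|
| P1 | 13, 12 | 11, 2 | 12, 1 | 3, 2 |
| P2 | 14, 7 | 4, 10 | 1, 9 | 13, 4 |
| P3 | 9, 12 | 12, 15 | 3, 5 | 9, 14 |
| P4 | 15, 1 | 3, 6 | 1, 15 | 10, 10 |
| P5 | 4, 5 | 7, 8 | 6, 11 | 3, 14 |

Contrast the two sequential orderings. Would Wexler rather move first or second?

If Vantage leads: Wexler's best replies are P1→W, P2→X, P3→X, P4→Y, P5→Z; Vantage's induced payoffs 13, 4, 12, 1, 3; outcome (P1, W), payoffs (13, 12).
If Wexler leads: Vantage's best replies are W→P4, X→P3, Y→P1, Z→P2; Wexler's induced payoffs 1, 15, 1, 4; outcome (P3, X), payoffs (12, 15).
Wexler gets 15 moving first and 12 moving second, so Wexler prefers to move first.

first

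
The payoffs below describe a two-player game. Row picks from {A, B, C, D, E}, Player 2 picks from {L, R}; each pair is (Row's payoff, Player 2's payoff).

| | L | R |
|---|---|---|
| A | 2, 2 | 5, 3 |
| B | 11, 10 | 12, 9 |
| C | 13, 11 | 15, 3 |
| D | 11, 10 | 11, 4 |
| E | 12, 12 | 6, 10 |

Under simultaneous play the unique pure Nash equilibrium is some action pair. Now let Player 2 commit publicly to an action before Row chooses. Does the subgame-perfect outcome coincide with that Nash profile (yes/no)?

Work backward from Row's decision.
- L: Row compares 2, 11, 13, 11, 12 and picks C; Player 2 would get 11.
- R: Row compares 5, 12, 15, 11, 6 and picks C; Player 2 would get 3.
Maximizing over 11, 3, Player 2 chooses L. Subgame-perfect outcome: (C, L) with payoffs (13, 11).
Under simultaneous play:
Row's best replies: L→C; R→C.
Player 2's best replies: A→R; B→L; C→L; D→L; E→L.
Only (C, L) has each player best-responding; Nash payoffs (13, 11).
Sequential outcome (C, L) coincides with the Nash profile (C, L).

yes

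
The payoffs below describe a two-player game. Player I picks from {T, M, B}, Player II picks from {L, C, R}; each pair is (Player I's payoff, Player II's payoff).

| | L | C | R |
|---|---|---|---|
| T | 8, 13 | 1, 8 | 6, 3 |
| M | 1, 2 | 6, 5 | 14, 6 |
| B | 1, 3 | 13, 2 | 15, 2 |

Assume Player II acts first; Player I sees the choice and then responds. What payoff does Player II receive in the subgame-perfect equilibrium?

Player I best-responds to each possible Player II move:
- L: BR = T, leader payoff 13.
- C: BR = B, leader payoff 2.
- R: BR = B, leader payoff 2.
Maximizing over 13, 2, 2, Player II chooses L. Subgame-perfect outcome: (T, L) with payoffs (8, 13).

13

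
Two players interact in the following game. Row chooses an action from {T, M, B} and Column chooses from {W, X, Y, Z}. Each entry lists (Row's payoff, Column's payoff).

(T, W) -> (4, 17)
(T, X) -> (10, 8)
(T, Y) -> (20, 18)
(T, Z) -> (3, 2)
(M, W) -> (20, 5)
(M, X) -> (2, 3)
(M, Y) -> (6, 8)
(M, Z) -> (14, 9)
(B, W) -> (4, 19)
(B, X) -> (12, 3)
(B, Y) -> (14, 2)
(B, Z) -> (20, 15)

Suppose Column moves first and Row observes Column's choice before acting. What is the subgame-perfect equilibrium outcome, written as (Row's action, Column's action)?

(T, Y)

Backward induction with Column moving first.
- W: Row compares 4, 20, 4 and picks M; Column would get 5.
- X: Row compares 10, 2, 12 and picks B; Column would get 3.
- Y: Row compares 20, 6, 14 and picks T; Column would get 18.
- Z: Row compares 3, 14, 20 and picks B; Column would get 15.
Maximizing over 5, 3, 18, 15, Column chooses Y. Subgame-perfect outcome: (T, Y) with payoffs (20, 18).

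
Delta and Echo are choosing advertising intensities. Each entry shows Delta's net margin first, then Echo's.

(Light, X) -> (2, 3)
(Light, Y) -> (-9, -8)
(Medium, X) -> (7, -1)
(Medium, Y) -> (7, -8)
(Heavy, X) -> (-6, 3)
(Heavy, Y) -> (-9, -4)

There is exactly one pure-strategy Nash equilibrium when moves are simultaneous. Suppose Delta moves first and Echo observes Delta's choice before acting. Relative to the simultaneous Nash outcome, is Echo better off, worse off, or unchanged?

Solve by backward induction (Delta leads).
- Light: Echo compares 3, -8 and picks X; Delta would get 2.
- Medium: Echo compares -1, -8 and picks X; Delta would get 7.
- Heavy: Echo compares 3, -4 and picks X; Delta would get -6.
Maximizing over 2, 7, -6, Delta chooses Medium. Subgame-perfect outcome: (Medium, X) with payoffs (7, -1).
For the simultaneous game, intersect best replies.
Delta's best replies: X→Medium; Y→Medium.
Echo's best replies: Light→X; Medium→X; Heavy→X.
Only (Medium, X) has each player best-responding; Nash payoffs (7, -1).
Echo earns -1 sequentially versus -1 at the Nash outcome: unchanged.

unchanged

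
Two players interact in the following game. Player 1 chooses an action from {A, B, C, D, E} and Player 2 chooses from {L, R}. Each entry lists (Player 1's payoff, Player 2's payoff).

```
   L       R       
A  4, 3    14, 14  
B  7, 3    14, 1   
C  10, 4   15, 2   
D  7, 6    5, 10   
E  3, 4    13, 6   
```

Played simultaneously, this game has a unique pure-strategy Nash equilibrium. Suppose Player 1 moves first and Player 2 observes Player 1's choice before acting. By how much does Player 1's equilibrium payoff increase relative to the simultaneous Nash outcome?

Backward induction with Player 1 moving first.
- A: Player 2 compares 3, 14 and picks R; Player 1 would get 14.
- B: Player 2 compares 3, 1 and picks L; Player 1 would get 7.
- C: Player 2 compares 4, 2 and picks L; Player 1 would get 10.
- D: Player 2 compares 6, 10 and picks R; Player 1 would get 5.
- E: Player 2 compares 4, 6 and picks R; Player 1 would get 13.
Maximizing over 14, 7, 10, 5, 13, Player 1 chooses A. Subgame-perfect outcome: (A, R) with payoffs (14, 14).
For the simultaneous game, intersect best replies.
Player 1's best replies: L→C; R→C.
Player 2's best replies: A→R; B→L; C→L; D→R; E→R.
The unique mutual best reply is (C, L), giving (10, 4).
Player 1's commitment gain: 14 − 10 = 4.

4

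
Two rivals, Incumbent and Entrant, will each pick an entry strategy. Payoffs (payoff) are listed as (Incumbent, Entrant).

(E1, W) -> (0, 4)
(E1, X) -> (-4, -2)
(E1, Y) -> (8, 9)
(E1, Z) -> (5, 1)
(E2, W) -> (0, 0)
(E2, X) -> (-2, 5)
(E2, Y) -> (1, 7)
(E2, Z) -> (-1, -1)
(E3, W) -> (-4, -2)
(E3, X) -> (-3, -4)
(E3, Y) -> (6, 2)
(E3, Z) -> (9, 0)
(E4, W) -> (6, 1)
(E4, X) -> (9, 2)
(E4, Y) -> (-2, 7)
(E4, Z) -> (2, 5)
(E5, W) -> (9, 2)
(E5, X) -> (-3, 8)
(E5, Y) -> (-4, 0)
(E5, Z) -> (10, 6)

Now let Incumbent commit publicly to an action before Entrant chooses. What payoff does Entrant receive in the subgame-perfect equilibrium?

Entrant best-responds to each possible Incumbent move:
- E1: BR = Y, leader payoff 8.
- E2: BR = Y, leader payoff 1.
- E3: BR = Y, leader payoff 6.
- E4: BR = Y, leader payoff -2.
- E5: BR = X, leader payoff -3.
Incumbent's induced payoffs are 8, 1, 6, -2, -3, so Incumbent commits to E1. Subgame-perfect outcome: (E1, Y) with payoffs (8, 9).

9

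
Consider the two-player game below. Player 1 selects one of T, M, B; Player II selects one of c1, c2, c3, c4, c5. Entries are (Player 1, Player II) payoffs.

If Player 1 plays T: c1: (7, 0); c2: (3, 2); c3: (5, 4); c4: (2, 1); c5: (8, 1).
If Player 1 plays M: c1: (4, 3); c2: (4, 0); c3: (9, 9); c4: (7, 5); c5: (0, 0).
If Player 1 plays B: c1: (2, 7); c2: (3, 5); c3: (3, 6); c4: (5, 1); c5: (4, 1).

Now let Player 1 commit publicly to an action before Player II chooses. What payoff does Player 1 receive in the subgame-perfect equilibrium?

9

Work backward from Player II's decision.
- T: BR = c3, leader payoff 5.
- M: BR = c3, leader payoff 9.
- B: BR = c1, leader payoff 2.
Maximizing over 5, 9, 2, Player 1 chooses M. Subgame-perfect outcome: (M, c3) with payoffs (9, 9).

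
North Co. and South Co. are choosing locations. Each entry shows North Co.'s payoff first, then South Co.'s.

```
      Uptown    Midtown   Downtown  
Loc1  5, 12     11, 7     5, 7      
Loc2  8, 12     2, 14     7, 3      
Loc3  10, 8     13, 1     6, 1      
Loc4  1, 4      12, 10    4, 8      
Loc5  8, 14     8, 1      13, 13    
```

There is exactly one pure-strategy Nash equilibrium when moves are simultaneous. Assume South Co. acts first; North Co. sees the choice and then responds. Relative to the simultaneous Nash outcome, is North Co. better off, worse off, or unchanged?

better off

Backward induction with South Co. moving first.
- Uptown → North Co. plays Loc3 (best of 5, 8, 10, 1, 8); South Co. gets 8.
- Midtown → North Co. plays Loc3 (best of 11, 2, 13, 12, 8); South Co. gets 1.
- Downtown → North Co. plays Loc5 (best of 5, 7, 6, 4, 13); South Co. gets 13.
Among 8, 1, 13, the best is 13 at Downtown. Subgame-perfect outcome: (Loc5, Downtown) with payoffs (13, 13).
For the simultaneous game, intersect best replies.
North Co.'s best replies: Uptown→Loc3; Midtown→Loc3; Downtown→Loc5.
South Co.'s best replies: Loc1→Uptown; Loc2→Midtown; Loc3→Uptown; Loc4→Midtown; Loc5→Uptown.
The unique mutual best reply is (Loc3, Uptown), giving (10, 8).
North Co. earns 13 sequentially versus 10 at the Nash outcome: better off.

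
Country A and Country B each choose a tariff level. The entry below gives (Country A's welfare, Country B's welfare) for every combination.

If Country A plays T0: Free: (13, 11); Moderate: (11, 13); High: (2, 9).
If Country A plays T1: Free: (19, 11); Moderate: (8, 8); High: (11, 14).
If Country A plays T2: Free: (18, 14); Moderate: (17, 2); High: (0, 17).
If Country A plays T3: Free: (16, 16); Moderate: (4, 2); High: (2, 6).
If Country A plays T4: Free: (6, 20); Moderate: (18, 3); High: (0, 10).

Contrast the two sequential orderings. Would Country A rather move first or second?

first

If Country A leads: Country B's best replies are T0→Moderate, T1→High, T2→High, T3→Free, T4→Free; Country A's induced payoffs 11, 11, 0, 16, 6; outcome (T3, Free), payoffs (16, 16).
If Country B leads: Country A's best replies are Free→T1, Moderate→T4, High→T1; Country B's induced payoffs 11, 3, 14; outcome (T1, High), payoffs (11, 14).
Country A gets 16 moving first and 11 moving second, so Country A prefers to move first.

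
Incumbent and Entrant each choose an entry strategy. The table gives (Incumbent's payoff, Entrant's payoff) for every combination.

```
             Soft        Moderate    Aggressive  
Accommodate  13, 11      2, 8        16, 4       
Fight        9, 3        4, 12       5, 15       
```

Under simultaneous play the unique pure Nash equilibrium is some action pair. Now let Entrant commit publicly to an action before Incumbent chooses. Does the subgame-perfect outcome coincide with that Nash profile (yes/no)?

no

Backward induction with Entrant moving first.
- Soft: Incumbent compares 13, 9 and picks Accommodate; Entrant would get 11.
- Moderate: Incumbent compares 2, 4 and picks Fight; Entrant would get 12.
- Aggressive: Incumbent compares 16, 5 and picks Accommodate; Entrant would get 4.
Among 11, 12, 4, the best is 12 at Moderate. Subgame-perfect outcome: (Fight, Moderate) with payoffs (4, 12).
Under simultaneous play:
Incumbent's best replies: Soft→Accommodate; Moderate→Fight; Aggressive→Accommodate.
Entrant's best replies: Accommodate→Soft; Fight→Aggressive.
Only (Accommodate, Soft) has each player best-responding; Nash payoffs (13, 11).
Sequential outcome (Fight, Moderate) differs from the Nash profile (Accommodate, Soft).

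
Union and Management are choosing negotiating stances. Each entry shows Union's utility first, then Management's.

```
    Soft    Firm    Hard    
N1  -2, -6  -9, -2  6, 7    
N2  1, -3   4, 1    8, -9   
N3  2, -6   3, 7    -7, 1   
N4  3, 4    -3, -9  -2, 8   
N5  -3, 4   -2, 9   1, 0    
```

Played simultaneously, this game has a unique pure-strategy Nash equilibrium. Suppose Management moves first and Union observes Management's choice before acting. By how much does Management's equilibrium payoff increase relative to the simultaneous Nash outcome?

3

Union best-responds to each possible Management move:
- Soft → Union plays N4 (best of -2, 1, 2, 3, -3); Management gets 4.
- Firm → Union plays N2 (best of -9, 4, 3, -3, -2); Management gets 1.
- Hard → Union plays N2 (best of 6, 8, -7, -2, 1); Management gets -9.
Management's induced payoffs are 4, 1, -9, so Management commits to Soft. Subgame-perfect outcome: (N4, Soft) with payoffs (3, 4).
Now find the simultaneous Nash equilibrium.
Union's best replies: Soft→N4; Firm→N2; Hard→N2.
Management's best replies: N1→Hard; N2→Firm; N3→Firm; N4→Hard; N5→Firm.
The unique mutual best reply is (N2, Firm), giving (4, 1).
Management's commitment gain: 4 − 1 = 3.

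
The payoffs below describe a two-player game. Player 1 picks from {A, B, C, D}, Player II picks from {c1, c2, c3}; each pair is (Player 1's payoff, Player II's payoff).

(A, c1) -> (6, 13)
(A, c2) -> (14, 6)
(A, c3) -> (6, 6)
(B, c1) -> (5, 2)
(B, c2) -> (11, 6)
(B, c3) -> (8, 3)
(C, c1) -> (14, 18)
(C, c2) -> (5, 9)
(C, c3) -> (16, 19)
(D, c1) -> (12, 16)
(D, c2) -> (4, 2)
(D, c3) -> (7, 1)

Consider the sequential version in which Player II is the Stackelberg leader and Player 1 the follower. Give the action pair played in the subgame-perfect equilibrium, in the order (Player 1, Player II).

Player 1 best-responds to each possible Player II move:
- c1: Player 1 compares 6, 5, 14, 12 and picks C; Player II would get 18.
- c2: Player 1 compares 14, 11, 5, 4 and picks A; Player II would get 6.
- c3: Player 1 compares 6, 8, 16, 7 and picks C; Player II would get 19.
Player II's induced payoffs are 18, 6, 19, so Player II commits to c3. Subgame-perfect outcome: (C, c3) with payoffs (16, 19).

(C, c3)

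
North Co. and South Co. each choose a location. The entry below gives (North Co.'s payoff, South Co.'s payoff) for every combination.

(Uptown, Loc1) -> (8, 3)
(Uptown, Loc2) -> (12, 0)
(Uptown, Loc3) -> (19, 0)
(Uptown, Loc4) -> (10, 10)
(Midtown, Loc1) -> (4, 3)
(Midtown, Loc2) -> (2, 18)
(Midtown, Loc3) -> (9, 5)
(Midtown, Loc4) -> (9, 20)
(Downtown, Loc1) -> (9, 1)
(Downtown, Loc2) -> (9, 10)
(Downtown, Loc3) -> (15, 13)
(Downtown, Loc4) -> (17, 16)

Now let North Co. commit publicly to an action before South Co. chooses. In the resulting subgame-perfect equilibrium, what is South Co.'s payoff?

16

Backward induction with North Co. moving first.
- Uptown → South Co. plays Loc4 (best of 3, 0, 0, 10); North Co. gets 10.
- Midtown → South Co. plays Loc4 (best of 3, 18, 5, 20); North Co. gets 9.
- Downtown → South Co. plays Loc4 (best of 1, 10, 13, 16); North Co. gets 17.
Among 10, 9, 17, the best is 17 at Downtown. Subgame-perfect outcome: (Downtown, Loc4) with payoffs (17, 16).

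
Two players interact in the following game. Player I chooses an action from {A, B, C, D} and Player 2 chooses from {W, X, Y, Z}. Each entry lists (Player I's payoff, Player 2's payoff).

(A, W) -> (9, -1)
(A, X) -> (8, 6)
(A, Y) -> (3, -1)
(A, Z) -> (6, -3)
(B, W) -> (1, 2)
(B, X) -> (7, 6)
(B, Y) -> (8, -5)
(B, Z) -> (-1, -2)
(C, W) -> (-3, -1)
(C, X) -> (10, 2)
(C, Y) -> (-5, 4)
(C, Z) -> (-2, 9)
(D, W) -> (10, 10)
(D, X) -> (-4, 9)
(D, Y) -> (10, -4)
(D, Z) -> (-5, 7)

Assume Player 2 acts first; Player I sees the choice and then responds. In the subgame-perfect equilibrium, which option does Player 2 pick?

Player I best-responds to each possible Player 2 move:
- W → Player I plays D (best of 9, 1, -3, 10); Player 2 gets 10.
- X → Player I plays C (best of 8, 7, 10, -4); Player 2 gets 2.
- Y → Player I plays D (best of 3, 8, -5, 10); Player 2 gets -4.
- Z → Player I plays A (best of 6, -1, -2, -5); Player 2 gets -3.
Maximizing over 10, 2, -4, -3, Player 2 chooses W. Subgame-perfect outcome: (D, W) with payoffs (10, 10).

W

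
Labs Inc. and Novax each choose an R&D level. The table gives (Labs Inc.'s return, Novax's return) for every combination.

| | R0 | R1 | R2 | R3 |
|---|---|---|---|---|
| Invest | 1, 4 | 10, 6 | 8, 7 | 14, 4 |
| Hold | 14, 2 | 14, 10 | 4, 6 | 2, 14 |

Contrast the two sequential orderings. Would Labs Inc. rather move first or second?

second

If Labs Inc. leads: Novax's best replies are Invest→R2, Hold→R3; Labs Inc.'s induced payoffs 8, 2; outcome (Invest, R2), payoffs (8, 7).
If Novax leads: Labs Inc.'s best replies are R0→Hold, R1→Hold, R2→Invest, R3→Invest; Novax's induced payoffs 2, 10, 7, 4; outcome (Hold, R1), payoffs (14, 10).
Labs Inc. gets 8 moving first and 14 moving second, so Labs Inc. prefers to move second.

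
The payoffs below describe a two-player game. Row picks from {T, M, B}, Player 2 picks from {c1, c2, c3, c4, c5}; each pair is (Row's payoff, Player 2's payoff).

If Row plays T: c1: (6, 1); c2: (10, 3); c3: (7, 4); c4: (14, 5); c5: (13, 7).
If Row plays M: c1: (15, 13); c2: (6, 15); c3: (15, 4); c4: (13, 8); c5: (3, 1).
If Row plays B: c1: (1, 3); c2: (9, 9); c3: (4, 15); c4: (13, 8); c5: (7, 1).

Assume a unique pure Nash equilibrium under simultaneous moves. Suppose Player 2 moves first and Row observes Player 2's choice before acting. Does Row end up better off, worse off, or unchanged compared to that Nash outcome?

Work backward from Row's decision.
- c1 → Row plays M (best of 6, 15, 1); Player 2 gets 13.
- c2 → Row plays T (best of 10, 6, 9); Player 2 gets 3.
- c3 → Row plays M (best of 7, 15, 4); Player 2 gets 4.
- c4 → Row plays T (best of 14, 13, 13); Player 2 gets 5.
- c5 → Row plays T (best of 13, 3, 7); Player 2 gets 7.
Among 13, 3, 4, 5, 7, the best is 13 at c1. Subgame-perfect outcome: (M, c1) with payoffs (15, 13).
Now find the simultaneous Nash equilibrium.
Row's best replies: c1→M; c2→T; c3→M; c4→T; c5→T.
Player 2's best replies: T→c5; M→c2; B→c3.
The unique mutual best reply is (T, c5), giving (13, 7).
Row earns 15 sequentially versus 13 at the Nash outcome: better off.

better off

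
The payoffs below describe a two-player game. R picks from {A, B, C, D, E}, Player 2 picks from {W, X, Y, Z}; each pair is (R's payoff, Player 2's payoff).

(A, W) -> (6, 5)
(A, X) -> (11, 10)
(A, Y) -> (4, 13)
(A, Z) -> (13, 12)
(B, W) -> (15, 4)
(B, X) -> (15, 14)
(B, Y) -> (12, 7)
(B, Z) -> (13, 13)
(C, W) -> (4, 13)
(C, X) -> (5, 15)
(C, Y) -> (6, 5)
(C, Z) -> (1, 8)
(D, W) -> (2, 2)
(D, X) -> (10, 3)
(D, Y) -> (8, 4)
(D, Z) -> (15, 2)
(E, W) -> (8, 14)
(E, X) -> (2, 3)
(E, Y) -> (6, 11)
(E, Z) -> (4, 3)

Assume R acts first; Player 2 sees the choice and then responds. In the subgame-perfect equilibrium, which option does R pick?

Player 2 best-responds to each possible R move:
- A: Player 2 compares 5, 10, 13, 12 and picks Y; R would get 4.
- B: Player 2 compares 4, 14, 7, 13 and picks X; R would get 15.
- C: Player 2 compares 13, 15, 5, 8 and picks X; R would get 5.
- D: Player 2 compares 2, 3, 4, 2 and picks Y; R would get 8.
- E: Player 2 compares 14, 3, 11, 3 and picks W; R would get 8.
Maximizing over 4, 15, 5, 8, 8, R chooses B. Subgame-perfect outcome: (B, X) with payoffs (15, 14).

B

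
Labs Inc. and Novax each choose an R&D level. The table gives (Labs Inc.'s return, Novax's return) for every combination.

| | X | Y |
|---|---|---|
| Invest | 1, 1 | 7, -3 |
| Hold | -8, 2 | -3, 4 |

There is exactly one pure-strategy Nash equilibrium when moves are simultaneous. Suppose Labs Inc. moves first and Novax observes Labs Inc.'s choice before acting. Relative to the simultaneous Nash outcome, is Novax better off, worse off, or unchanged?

unchanged

Novax best-responds to each possible Labs Inc. move:
- Invest → Novax plays X (best of 1, -3); Labs Inc. gets 1.
- Hold → Novax plays Y (best of 2, 4); Labs Inc. gets -3.
Maximizing over 1, -3, Labs Inc. chooses Invest. Subgame-perfect outcome: (Invest, X) with payoffs (1, 1).
Under simultaneous play:
Labs Inc.'s best replies: X→Invest; Y→Invest.
Novax's best replies: Invest→X; Hold→Y.
Only (Invest, X) has each player best-responding; Nash payoffs (1, 1).
Novax earns 1 sequentially versus 1 at the Nash outcome: unchanged.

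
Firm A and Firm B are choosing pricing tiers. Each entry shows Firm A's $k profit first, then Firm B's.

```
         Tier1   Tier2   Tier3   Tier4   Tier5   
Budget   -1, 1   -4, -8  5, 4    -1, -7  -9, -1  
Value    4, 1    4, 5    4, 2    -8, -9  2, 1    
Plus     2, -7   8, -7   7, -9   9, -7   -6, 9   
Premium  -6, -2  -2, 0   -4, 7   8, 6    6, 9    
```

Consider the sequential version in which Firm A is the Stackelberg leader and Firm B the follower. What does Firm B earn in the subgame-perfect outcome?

Firm B best-responds to each possible Firm A move:
- Budget → Firm B plays Tier3 (best of 1, -8, 4, -7, -1); Firm A gets 5.
- Value → Firm B plays Tier2 (best of 1, 5, 2, -9, 1); Firm A gets 4.
- Plus → Firm B plays Tier5 (best of -7, -7, -9, -7, 9); Firm A gets -6.
- Premium → Firm B plays Tier5 (best of -2, 0, 7, 6, 9); Firm A gets 6.
Firm A's induced payoffs are 5, 4, -6, 6, so Firm A commits to Premium. Subgame-perfect outcome: (Premium, Tier5) with payoffs (6, 9).

9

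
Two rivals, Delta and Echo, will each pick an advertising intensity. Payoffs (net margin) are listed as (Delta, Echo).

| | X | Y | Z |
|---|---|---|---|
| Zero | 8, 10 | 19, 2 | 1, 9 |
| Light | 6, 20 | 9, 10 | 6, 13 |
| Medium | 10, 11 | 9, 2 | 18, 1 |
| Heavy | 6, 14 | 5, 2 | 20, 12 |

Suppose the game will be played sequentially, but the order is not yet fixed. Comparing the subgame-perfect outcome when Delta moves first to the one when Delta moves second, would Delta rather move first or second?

second

If Delta leads: Echo's best replies are Zero→X, Light→X, Medium→X, Heavy→X; Delta's induced payoffs 8, 6, 10, 6; outcome (Medium, X), payoffs (10, 11).
If Echo leads: Delta's best replies are X→Medium, Y→Zero, Z→Heavy; Echo's induced payoffs 11, 2, 12; outcome (Heavy, Z), payoffs (20, 12).
Delta gets 10 moving first and 20 moving second, so Delta prefers to move second.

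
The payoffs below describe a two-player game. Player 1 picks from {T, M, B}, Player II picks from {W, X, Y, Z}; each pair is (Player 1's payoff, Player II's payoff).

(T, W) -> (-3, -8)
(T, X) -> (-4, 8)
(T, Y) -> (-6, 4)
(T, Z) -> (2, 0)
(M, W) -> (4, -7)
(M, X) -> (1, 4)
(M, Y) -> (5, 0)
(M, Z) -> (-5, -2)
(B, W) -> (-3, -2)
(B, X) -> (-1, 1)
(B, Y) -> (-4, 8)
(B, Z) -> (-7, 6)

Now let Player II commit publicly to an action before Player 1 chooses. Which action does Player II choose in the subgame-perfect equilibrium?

Player 1 best-responds to each possible Player II move:
- W: Player 1 compares -3, 4, -3 and picks M; Player II would get -7.
- X: Player 1 compares -4, 1, -1 and picks M; Player II would get 4.
- Y: Player 1 compares -6, 5, -4 and picks M; Player II would get 0.
- Z: Player 1 compares 2, -5, -7 and picks T; Player II would get 0.
Player II's induced payoffs are -7, 4, 0, 0, so Player II commits to X. Subgame-perfect outcome: (M, X) with payoffs (1, 4).

X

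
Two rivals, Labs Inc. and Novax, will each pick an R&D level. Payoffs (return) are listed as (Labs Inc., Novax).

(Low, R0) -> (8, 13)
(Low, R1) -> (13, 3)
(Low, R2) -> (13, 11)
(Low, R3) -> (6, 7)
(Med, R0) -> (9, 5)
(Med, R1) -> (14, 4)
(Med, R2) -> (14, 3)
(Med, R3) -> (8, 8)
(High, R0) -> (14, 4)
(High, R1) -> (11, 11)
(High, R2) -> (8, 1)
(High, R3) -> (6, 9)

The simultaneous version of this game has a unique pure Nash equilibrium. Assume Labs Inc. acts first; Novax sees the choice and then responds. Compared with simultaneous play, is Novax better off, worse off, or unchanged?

better off

Backward induction with Labs Inc. moving first.
- Low → Novax plays R0 (best of 13, 3, 11, 7); Labs Inc. gets 8.
- Med → Novax plays R3 (best of 5, 4, 3, 8); Labs Inc. gets 8.
- High → Novax plays R1 (best of 4, 11, 1, 9); Labs Inc. gets 11.
Among 8, 8, 11, the best is 11 at High. Subgame-perfect outcome: (High, R1) with payoffs (11, 11).
Under simultaneous play:
Labs Inc.'s best replies: R0→High; R1→Med; R2→Med; R3→Med.
Novax's best replies: Low→R0; Med→R3; High→R1.
The unique mutual best reply is (Med, R3), giving (8, 8).
Novax earns 11 sequentially versus 8 at the Nash outcome: better off.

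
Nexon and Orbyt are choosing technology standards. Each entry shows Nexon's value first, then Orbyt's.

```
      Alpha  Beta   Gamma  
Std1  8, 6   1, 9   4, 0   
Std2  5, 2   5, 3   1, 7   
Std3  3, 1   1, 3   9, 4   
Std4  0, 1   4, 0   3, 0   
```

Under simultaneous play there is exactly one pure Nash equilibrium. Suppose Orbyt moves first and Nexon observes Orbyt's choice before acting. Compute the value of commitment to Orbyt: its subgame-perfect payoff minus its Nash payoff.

2

Nexon best-responds to each possible Orbyt move:
- Alpha → Nexon plays Std1 (best of 8, 5, 3, 0); Orbyt gets 6.
- Beta → Nexon plays Std2 (best of 1, 5, 1, 4); Orbyt gets 3.
- Gamma → Nexon plays Std3 (best of 4, 1, 9, 3); Orbyt gets 4.
Among 6, 3, 4, the best is 6 at Alpha. Subgame-perfect outcome: (Std1, Alpha) with payoffs (8, 6).
Now find the simultaneous Nash equilibrium.
Nexon's best replies: Alpha→Std1; Beta→Std2; Gamma→Std3.
Orbyt's best replies: Std1→Beta; Std2→Gamma; Std3→Gamma; Std4→Alpha.
The unique mutual best reply is (Std3, Gamma), giving (9, 4).
Orbyt's commitment gain: 6 − 4 = 2.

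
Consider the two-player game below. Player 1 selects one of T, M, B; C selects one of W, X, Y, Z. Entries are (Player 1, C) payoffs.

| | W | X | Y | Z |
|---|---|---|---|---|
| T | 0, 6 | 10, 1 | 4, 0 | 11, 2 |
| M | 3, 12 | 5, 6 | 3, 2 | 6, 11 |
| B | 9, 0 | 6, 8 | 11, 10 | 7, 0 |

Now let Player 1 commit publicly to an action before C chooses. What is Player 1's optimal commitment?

Work backward from C's decision.
- T: BR = W, leader payoff 0.
- M: BR = W, leader payoff 3.
- B: BR = Y, leader payoff 11.
Among 0, 3, 11, the best is 11 at B. Subgame-perfect outcome: (B, Y) with payoffs (11, 10).

B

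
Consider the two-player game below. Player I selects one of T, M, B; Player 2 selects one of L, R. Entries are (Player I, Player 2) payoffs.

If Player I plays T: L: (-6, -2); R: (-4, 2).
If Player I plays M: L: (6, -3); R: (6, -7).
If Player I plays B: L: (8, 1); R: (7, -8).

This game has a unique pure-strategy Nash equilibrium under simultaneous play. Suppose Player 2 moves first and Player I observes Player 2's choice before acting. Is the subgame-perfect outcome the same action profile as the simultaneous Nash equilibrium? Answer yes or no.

yes

Solve by backward induction (Player 2 leads).
- L → Player I plays B (best of -6, 6, 8); Player 2 gets 1.
- R → Player I plays B (best of -4, 6, 7); Player 2 gets -8.
Maximizing over 1, -8, Player 2 chooses L. Subgame-perfect outcome: (B, L) with payoffs (8, 1).
For the simultaneous game, intersect best replies.
Player I's best replies: L→B; R→B.
Player 2's best replies: T→R; M→L; B→L.
The unique mutual best reply is (B, L), giving (8, 1).
Sequential outcome (B, L) coincides with the Nash profile (B, L).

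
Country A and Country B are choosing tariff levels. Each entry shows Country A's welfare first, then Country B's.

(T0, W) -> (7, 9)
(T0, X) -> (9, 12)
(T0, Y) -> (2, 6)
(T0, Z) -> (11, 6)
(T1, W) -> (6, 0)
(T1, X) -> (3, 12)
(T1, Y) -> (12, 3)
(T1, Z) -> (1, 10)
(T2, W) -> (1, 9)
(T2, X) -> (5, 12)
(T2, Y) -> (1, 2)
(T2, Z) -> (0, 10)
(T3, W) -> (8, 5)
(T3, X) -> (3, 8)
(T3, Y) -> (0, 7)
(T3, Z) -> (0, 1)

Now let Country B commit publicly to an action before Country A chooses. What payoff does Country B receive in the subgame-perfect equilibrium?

Country A best-responds to each possible Country B move:
- W: Country A compares 7, 6, 1, 8 and picks T3; Country B would get 5.
- X: Country A compares 9, 3, 5, 3 and picks T0; Country B would get 12.
- Y: Country A compares 2, 12, 1, 0 and picks T1; Country B would get 3.
- Z: Country A compares 11, 1, 0, 0 and picks T0; Country B would get 6.
Maximizing over 5, 12, 3, 6, Country B chooses X. Subgame-perfect outcome: (T0, X) with payoffs (9, 12).

12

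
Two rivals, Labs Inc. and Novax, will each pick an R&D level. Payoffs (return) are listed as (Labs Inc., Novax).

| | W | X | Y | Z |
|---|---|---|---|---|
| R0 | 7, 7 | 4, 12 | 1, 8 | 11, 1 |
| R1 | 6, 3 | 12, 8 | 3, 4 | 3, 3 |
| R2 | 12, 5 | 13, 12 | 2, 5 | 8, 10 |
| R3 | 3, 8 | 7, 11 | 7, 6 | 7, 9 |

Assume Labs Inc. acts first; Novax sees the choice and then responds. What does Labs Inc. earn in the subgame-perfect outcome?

Novax best-responds to each possible Labs Inc. move:
- R0: BR = X, leader payoff 4.
- R1: BR = X, leader payoff 12.
- R2: BR = X, leader payoff 13.
- R3: BR = X, leader payoff 7.
Labs Inc.'s induced payoffs are 4, 12, 13, 7, so Labs Inc. commits to R2. Subgame-perfect outcome: (R2, X) with payoffs (13, 12).

13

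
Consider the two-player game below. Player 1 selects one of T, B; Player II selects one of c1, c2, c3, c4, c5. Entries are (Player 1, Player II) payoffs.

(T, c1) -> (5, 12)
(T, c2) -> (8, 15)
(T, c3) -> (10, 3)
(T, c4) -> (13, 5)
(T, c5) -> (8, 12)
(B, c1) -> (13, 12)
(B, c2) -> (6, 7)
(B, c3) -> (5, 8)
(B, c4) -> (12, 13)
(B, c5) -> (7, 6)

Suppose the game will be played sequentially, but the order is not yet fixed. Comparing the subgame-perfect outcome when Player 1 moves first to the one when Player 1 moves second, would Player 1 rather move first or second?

first

If Player 1 leads: Player II's best replies are T→c2, B→c4; Player 1's induced payoffs 8, 12; outcome (B, c4), payoffs (12, 13).
If Player II leads: Player 1's best replies are c1→B, c2→T, c3→T, c4→T, c5→T; Player II's induced payoffs 12, 15, 3, 5, 12; outcome (T, c2), payoffs (8, 15).
Player 1 gets 12 moving first and 8 moving second, so Player 1 prefers to move first.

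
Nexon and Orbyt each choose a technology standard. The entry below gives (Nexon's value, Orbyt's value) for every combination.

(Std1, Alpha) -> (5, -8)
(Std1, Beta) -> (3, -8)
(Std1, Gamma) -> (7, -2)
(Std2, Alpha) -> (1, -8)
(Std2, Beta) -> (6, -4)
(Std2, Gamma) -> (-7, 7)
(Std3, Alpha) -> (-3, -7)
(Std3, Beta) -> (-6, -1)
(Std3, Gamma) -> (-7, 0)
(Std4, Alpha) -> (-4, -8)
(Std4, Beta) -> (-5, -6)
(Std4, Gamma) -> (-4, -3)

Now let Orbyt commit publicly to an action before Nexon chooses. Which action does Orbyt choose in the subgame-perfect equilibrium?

Gamma

Solve by backward induction (Orbyt leads).
- Alpha → Nexon plays Std1 (best of 5, 1, -3, -4); Orbyt gets -8.
- Beta → Nexon plays Std2 (best of 3, 6, -6, -5); Orbyt gets -4.
- Gamma → Nexon plays Std1 (best of 7, -7, -7, -4); Orbyt gets -2.
Orbyt's induced payoffs are -8, -4, -2, so Orbyt commits to Gamma. Subgame-perfect outcome: (Std1, Gamma) with payoffs (7, -2).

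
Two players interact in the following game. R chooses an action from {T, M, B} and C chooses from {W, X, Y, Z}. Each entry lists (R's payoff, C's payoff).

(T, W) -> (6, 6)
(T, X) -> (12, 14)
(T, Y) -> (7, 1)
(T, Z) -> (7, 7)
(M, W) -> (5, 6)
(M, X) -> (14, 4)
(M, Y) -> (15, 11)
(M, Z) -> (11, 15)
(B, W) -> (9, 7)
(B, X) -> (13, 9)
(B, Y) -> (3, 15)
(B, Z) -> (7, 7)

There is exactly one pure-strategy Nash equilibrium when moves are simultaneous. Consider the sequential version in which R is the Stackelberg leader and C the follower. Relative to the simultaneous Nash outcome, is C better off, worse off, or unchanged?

Backward induction with R moving first.
- T: BR = X, leader payoff 12.
- M: BR = Z, leader payoff 11.
- B: BR = Y, leader payoff 3.
Maximizing over 12, 11, 3, R chooses T. Subgame-perfect outcome: (T, X) with payoffs (12, 14).
Under simultaneous play:
R's best replies: W→B; X→M; Y→M; Z→M.
C's best replies: T→X; M→Z; B→Y.
Only (M, Z) has each player best-responding; Nash payoffs (11, 15).
C earns 14 sequentially versus 15 at the Nash outcome: worse off.

worse off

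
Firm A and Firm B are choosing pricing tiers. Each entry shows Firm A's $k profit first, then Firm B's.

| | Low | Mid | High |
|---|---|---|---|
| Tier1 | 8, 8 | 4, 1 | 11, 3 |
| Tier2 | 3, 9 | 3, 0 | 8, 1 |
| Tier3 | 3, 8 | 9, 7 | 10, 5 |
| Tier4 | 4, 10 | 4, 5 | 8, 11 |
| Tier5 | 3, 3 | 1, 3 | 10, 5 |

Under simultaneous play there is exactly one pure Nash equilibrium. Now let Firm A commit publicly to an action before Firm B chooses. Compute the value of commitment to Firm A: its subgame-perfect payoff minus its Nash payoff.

Backward induction with Firm A moving first.
- Tier1: BR = Low, leader payoff 8.
- Tier2: BR = Low, leader payoff 3.
- Tier3: BR = Low, leader payoff 3.
- Tier4: BR = High, leader payoff 8.
- Tier5: BR = High, leader payoff 10.
Among 8, 3, 3, 8, 10, the best is 10 at Tier5. Subgame-perfect outcome: (Tier5, High) with payoffs (10, 5).
Under simultaneous play:
Firm A's best replies: Low→Tier1; Mid→Tier3; High→Tier1.
Firm B's best replies: Tier1→Low; Tier2→Low; Tier3→Low; Tier4→High; Tier5→High.
The unique mutual best reply is (Tier1, Low), giving (8, 8).
Firm A's commitment gain: 10 − 8 = 2.

2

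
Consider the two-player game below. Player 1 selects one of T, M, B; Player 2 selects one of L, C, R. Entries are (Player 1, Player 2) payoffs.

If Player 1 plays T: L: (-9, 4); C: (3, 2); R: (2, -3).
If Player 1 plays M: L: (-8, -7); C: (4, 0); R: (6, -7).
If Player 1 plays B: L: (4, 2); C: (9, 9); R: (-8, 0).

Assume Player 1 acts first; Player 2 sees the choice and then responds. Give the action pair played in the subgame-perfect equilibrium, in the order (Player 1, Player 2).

Player 2 best-responds to each possible Player 1 move:
- T → Player 2 plays L (best of 4, 2, -3); Player 1 gets -9.
- M → Player 2 plays C (best of -7, 0, -7); Player 1 gets 4.
- B → Player 2 plays C (best of 2, 9, 0); Player 1 gets 9.
Player 1's induced payoffs are -9, 4, 9, so Player 1 commits to B. Subgame-perfect outcome: (B, C) with payoffs (9, 9).

(B, C)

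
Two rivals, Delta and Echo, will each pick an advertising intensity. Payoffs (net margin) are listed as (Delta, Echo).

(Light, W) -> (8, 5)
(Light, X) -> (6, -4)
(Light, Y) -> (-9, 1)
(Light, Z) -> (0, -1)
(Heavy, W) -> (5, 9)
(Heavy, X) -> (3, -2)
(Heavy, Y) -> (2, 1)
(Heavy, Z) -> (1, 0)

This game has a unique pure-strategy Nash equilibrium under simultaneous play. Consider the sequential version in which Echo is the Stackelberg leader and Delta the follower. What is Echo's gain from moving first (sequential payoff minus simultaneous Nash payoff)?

0

Delta best-responds to each possible Echo move:
- W: Delta compares 8, 5 and picks Light; Echo would get 5.
- X: Delta compares 6, 3 and picks Light; Echo would get -4.
- Y: Delta compares -9, 2 and picks Heavy; Echo would get 1.
- Z: Delta compares 0, 1 and picks Heavy; Echo would get 0.
Among 5, -4, 1, 0, the best is 5 at W. Subgame-perfect outcome: (Light, W) with payoffs (8, 5).
Now find the simultaneous Nash equilibrium.
Delta's best replies: W→Light; X→Light; Y→Heavy; Z→Heavy.
Echo's best replies: Light→W; Heavy→W.
The unique mutual best reply is (Light, W), giving (8, 5).
Echo's commitment gain: 5 − 5 = 0.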